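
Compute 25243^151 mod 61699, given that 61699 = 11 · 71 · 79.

Mod 11: 25243 ≡ 9; by Fermat, exponent reduces to 151 mod 10 = 1; 9^1 ≡ 9 (mod 11).
Mod 71: 25243 ≡ 38; by Fermat, exponent reduces to 151 mod 70 = 11; 38^11 ≡ 6 (mod 71).
Mod 79: 25243 ≡ 42; by Fermat, exponent reduces to 151 mod 78 = 73; 42^73 ≡ 51 (mod 79).
Combine by CRT: x ≡ 9 (mod 11), x ≡ 6 (mod 71), x ≡ 51 (mod 79) ⇒ x ≡ 40973 (mod 61699).

40973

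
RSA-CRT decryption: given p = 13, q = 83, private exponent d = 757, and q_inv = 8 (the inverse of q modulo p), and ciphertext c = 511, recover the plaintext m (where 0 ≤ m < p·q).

654

d_p = d mod (p−1) = 757 mod 12 = 1; d_q = d mod (q−1) = 19.
m₁ = c^(d_p) mod p: c ≡ 4 (mod 13), and 4^1 mod 13 = 4.
m₂ = c^(d_q) mod q: c ≡ 13 (mod 83), and 13^19 mod 83 = 73.
h = q_inv·(m₁ − m₂) mod p = 8·(4 − 73) mod 13 = 7.
m = m₂ + h·q = 73 + 7·83 = 654.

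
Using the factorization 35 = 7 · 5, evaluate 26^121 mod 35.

26

Mod 7: 26 ≡ 5; by Fermat, exponent reduces to 121 mod 6 = 1; 5^1 ≡ 5 (mod 7).
Mod 5: 26 ≡ 1; by Fermat, exponent reduces to 121 mod 4 = 1; 1^1 ≡ 1 (mod 5).
Combine by CRT: x ≡ 5 (mod 7), x ≡ 1 (mod 5) ⇒ x ≡ 26 (mod 35).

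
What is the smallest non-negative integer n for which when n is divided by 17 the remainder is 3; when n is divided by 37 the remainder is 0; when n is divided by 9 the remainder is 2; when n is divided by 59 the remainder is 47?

129611

From n ≡ 3 (mod 17) write n = 3 + 17t. Substituting into n ≡ 0 (mod 37) gives 17t ≡ 34 (mod 37), and since 17⁻¹ ≡ 24 (mod 37), t ≡ 2. Hence n ≡ 3 + 17·2 = 37 (mod 629).
From n ≡ 37 (mod 629) write n = 37 + 629t. Substituting into n ≡ 2 (mod 9) gives 629t ≡ 1 (mod 9), and since 8⁻¹ ≡ 8 (mod 9), t ≡ 8. Hence n ≡ 37 + 629·8 = 5069 (mod 5661).
From n ≡ 5069 (mod 5661) write n = 5069 + 5661t. Substituting into n ≡ 47 (mod 59) gives 5661t ≡ 52 (mod 59), and since 56⁻¹ ≡ 39 (mod 59), t ≡ 22. Hence n ≡ 5069 + 5661·22 = 129611 (mod 333999).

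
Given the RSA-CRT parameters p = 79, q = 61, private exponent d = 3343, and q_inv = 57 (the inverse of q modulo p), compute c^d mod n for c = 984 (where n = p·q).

3501

d_p = d mod (p−1) = 3343 mod 78 = 67; d_q = d mod (q−1) = 43.
m₁ = c^(d_p) mod p: c ≡ 36 (mod 79), and 36^67 mod 79 = 25.
m₂ = c^(d_q) mod q: c ≡ 8 (mod 61), and 8^43 mod 61 = 24.
h = q_inv·(m₁ − m₂) mod p = 57·(25 − 24) mod 79 = 57.
m = m₂ + h·q = 24 + 57·61 = 3501.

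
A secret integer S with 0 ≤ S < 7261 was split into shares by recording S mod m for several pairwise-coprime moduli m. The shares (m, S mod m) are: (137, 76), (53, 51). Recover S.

From S ≡ 76 (mod 137) write S = 76 + 137t. Substituting into S ≡ 51 (mod 53) gives 137t ≡ 28 (mod 53), and since 31⁻¹ ≡ 12 (mod 53), t ≡ 18. Hence S ≡ 76 + 137·18 = 2542 (mod 7261).

2542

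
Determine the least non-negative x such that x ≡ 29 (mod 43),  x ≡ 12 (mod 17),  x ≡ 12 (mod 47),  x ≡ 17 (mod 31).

The moduli are pairwise coprime; N = 43·17·47·31 = 1065067.
N/43 = 24769; 24769 ≡ 1 (mod 43), inverse 1.
N/17 = 62651; 62651 ≡ 6 (mod 17); 6·3 ≡ 1, so inverse 3.
N/47 = 22661; 22661 ≡ 7 (mod 47); 7·27 ≡ 1, so inverse 27.
N/31 = 34357; 34357 ≡ 9 (mod 31); 9·7 ≡ 1, so inverse 7.
x ≡ 29·24769·1 + 12·62651·3 + 12·22661·27 + 17·34357·7 = 14404384.
14404384 mod 1065067 = 558513.

558513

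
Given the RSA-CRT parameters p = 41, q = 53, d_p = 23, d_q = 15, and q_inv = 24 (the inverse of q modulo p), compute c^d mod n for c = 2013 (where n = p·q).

105

m₁ = c^(d_p) mod p: c ≡ 4 (mod 41), and 4^23 mod 41 = 23.
m₂ = c^(d_q) mod q: c ≡ 52 (mod 53), and 52^15 mod 53 = 52.
h = q_inv·(m₁ − m₂) mod p = 24·(23 − 52) mod 41 = 1.
m = m₂ + h·q = 52 + 1·53 = 105.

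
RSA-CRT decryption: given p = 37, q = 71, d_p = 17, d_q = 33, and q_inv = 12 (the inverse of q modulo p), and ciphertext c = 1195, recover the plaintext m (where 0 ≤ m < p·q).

m₁ = c^(d_p) mod p: c ≡ 11 (mod 37), and 11^17 mod 37 = 27.
m₂ = c^(d_q) mod q: c ≡ 59 (mod 71), and 59^33 mod 71 = 35.
h = q_inv·(m₁ − m₂) mod p = 12·(27 − 35) mod 37 = 15.
m = m₂ + h·q = 35 + 15·71 = 1100.

1100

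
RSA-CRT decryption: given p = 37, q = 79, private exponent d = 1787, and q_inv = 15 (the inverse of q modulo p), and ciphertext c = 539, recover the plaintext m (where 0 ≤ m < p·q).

2890

d_p = d mod (p−1) = 1787 mod 36 = 23; d_q = d mod (q−1) = 71.
m₁ = c^(d_p) mod p: c ≡ 21 (mod 37), and 21^23 mod 37 = 4.
m₂ = c^(d_q) mod q: c ≡ 65 (mod 79), and 65^71 mod 79 = 46.
h = q_inv·(m₁ − m₂) mod p = 15·(4 − 46) mod 37 = 36.
m = m₂ + h·q = 46 + 36·79 = 2890.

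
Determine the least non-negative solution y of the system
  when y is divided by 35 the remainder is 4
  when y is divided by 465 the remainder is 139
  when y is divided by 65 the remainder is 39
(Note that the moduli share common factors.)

Combine the congruences pairwise.
gcd(35, 465) = 5 and 5 | (139 − 4), so the pair is consistent; merging gives y ≡ 1999 (mod 3255), where 3255 = lcm(35, 465).
gcd(3255, 65) = 5 and 5 | (39 − 1999), so the pair is consistent; merging gives y ≡ 37804 (mod 42315), where 42315 = lcm(3255, 65).
The solution is unique modulo lcm(35, 465, 65) = 42315.

37804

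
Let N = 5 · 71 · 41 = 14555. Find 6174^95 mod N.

Mod 5: 6174 ≡ 4; by Fermat, exponent reduces to 95 mod 4 = 3; 4^3 ≡ 4 (mod 5).
Mod 71: 6174 ≡ 68; by Fermat, exponent reduces to 95 mod 70 = 25; 68^25 ≡ 34 (mod 71).
Mod 41: 6174 ≡ 24; by Fermat, exponent reduces to 95 mod 40 = 15; 24^15 ≡ 38 (mod 41).
Combine by CRT: x ≡ 4 (mod 5), x ≡ 34 (mod 71), x ≡ 38 (mod 41) ⇒ x ≡ 10329 (mod 14555).

10329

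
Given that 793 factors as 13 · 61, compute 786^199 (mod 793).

124

Mod 13: 786 ≡ 6; by Fermat, exponent reduces to 199 mod 12 = 7; 6^7 ≡ 7 (mod 13).
Mod 61: 786 ≡ 54; by Fermat, exponent reduces to 199 mod 60 = 19; 54^19 ≡ 2 (mod 61).
Combine by CRT: x ≡ 7 (mod 13), x ≡ 2 (mod 61) ⇒ x ≡ 124 (mod 793).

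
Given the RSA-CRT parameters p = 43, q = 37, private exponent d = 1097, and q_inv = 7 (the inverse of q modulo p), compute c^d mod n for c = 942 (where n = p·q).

309

d_p = d mod (p−1) = 1097 mod 42 = 5; d_q = d mod (q−1) = 17.
m₁ = c^(d_p) mod p: c ≡ 39 (mod 43), and 39^5 mod 43 = 8.
m₂ = c^(d_q) mod q: c ≡ 17 (mod 37), and 17^17 mod 37 = 13.
h = q_inv·(m₁ − m₂) mod p = 7·(8 − 13) mod 43 = 8.
m = m₂ + h·q = 13 + 8·37 = 309.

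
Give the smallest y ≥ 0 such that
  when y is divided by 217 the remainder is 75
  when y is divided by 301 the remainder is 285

gcd(217, 301) = 7 and 7 | (285 − 75), so the pair is consistent; merging gives y ≡ 4198 (mod 9331), where 9331 = lcm(217, 301).
The solution is unique modulo lcm(217, 301) = 9331.

4198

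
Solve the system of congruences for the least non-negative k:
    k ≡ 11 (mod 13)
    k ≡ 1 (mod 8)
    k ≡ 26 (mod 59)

3625

From k ≡ 11 (mod 13) write k = 11 + 13t. Substituting into k ≡ 1 (mod 8) gives 13t ≡ 6 (mod 8), and since 5⁻¹ ≡ 5 (mod 8), t ≡ 6. Hence k ≡ 11 + 13·6 = 89 (mod 104).
From k ≡ 89 (mod 104) write k = 89 + 104t. Substituting into k ≡ 26 (mod 59) gives 104t ≡ 55 (mod 59), and since 45⁻¹ ≡ 21 (mod 59), t ≡ 34. Hence k ≡ 89 + 104·34 = 3625 (mod 6136).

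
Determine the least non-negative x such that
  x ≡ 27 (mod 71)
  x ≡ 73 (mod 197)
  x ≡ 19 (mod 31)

The moduli are pairwise coprime; N = 71·197·31 = 433597.
N/71 = 6107; 6107 ≡ 1 (mod 71), inverse 1.
N/197 = 2201; 2201 ≡ 34 (mod 197); 34·29 ≡ 1, so inverse 29.
N/31 = 13987; 13987 ≡ 6 (mod 31); 6·26 ≡ 1, so inverse 26.
x ≡ 27·6107·1 + 73·2201·29 + 19·13987·26 = 11733984.
11733984 mod 433597 = 26865.

26865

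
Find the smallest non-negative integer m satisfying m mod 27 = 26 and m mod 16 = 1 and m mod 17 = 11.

6641

The moduli are pairwise coprime; N = 27·16·17 = 7344.
N/27 = 272; 272 ≡ 2 (mod 27); 2·14 ≡ 1, so inverse 14.
N/16 = 459; 459 ≡ 11 (mod 16); 11·3 ≡ 1, so inverse 3.
N/17 = 432; 432 ≡ 7 (mod 17); 7·5 ≡ 1, so inverse 5.
m ≡ 26·272·14 + 1·459·3 + 11·432·5 = 124145.
124145 mod 7344 = 6641.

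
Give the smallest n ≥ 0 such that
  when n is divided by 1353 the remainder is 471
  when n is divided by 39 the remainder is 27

Combine the congruences pairwise.
gcd(1353, 39) = 3 and 3 | (27 − 471), so the pair is consistent; merging gives n ≡ 15354 (mod 17589), where 17589 = lcm(1353, 39).
The solution is unique modulo lcm(1353, 39) = 17589.

15354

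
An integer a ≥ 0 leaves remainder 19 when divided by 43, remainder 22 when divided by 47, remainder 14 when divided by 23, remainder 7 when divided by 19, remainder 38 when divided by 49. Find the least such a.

From a ≡ 19 (mod 43) write a = 19 + 43t. Substituting into a ≡ 22 (mod 47) gives 43t ≡ 3 (mod 47), and since 43⁻¹ ≡ 35 (mod 47), t ≡ 11. Hence a ≡ 19 + 43·11 = 492 (mod 2021).
From a ≡ 492 (mod 2021) write a = 492 + 2021t. Substituting into a ≡ 14 (mod 23) gives 2021t ≡ 5 (mod 23), and since 20⁻¹ ≡ 15 (mod 23), t ≡ 6. Hence a ≡ 492 + 2021·6 = 12618 (mod 46483).
From a ≡ 12618 (mod 46483) write a = 12618 + 46483t. Substituting into a ≡ 7 (mod 19) gives 46483t ≡ 5 (mod 19), and since 9⁻¹ ≡ 17 (mod 19), t ≡ 9. Hence a ≡ 12618 + 46483·9 = 430965 (mod 883177).
From a ≡ 430965 (mod 883177) write a = 430965 + 883177t. Substituting into a ≡ 38 (mod 49) gives 883177t ≡ 28 (mod 49), and since 1⁻¹ ≡ 1 (mod 49), t ≡ 28. Hence a ≡ 430965 + 883177·28 = 25159921 (mod 43275673).

25159921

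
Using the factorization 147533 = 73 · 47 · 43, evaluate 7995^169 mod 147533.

Mod 73: 7995 ≡ 38; by Fermat, exponent reduces to 169 mod 72 = 25; 38^25 ≡ 12 (mod 73).
Mod 47: 7995 ≡ 5; by Fermat, exponent reduces to 169 mod 46 = 31; 5^31 ≡ 39 (mod 47).
Mod 43: 7995 ≡ 40; by Fermat, exponent reduces to 169 mod 42 = 1; 40^1 ≡ 40 (mod 43).
Combine by CRT: x ≡ 12 (mod 73), x ≡ 39 (mod 47), x ≡ 40 (mod 43) ⇒ x ≡ 61186 (mod 147533).

61186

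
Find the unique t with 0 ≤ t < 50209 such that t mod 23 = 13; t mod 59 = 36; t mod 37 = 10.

44817

From t ≡ 13 (mod 23) write t = 13 + 23s. Substituting into t ≡ 36 (mod 59) gives 23s ≡ 23 (mod 59), and since 23⁻¹ ≡ 18 (mod 59), s ≡ 1. Hence t ≡ 13 + 23·1 = 36 (mod 1357).
From t ≡ 36 (mod 1357) write t = 36 + 1357s. Substituting into t ≡ 10 (mod 37) gives 1357s ≡ 11 (mod 37), and since 25⁻¹ ≡ 3 (mod 37), s ≡ 33. Hence t ≡ 36 + 1357·33 = 44817 (mod 50209).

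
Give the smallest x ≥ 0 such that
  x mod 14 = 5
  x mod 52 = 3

Combine the congruences pairwise.
gcd(14, 52) = 2 and 2 | (3 − 5), so the pair is consistent; merging gives x ≡ 159 (mod 364), where 364 = lcm(14, 52).
The solution is unique modulo lcm(14, 52) = 364.

159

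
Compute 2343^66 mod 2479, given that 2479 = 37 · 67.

Mod 37: 2343 ≡ 12; by Fermat, exponent reduces to 66 mod 36 = 30; 12^30 ≡ 26 (mod 37).
Mod 67: 2343 ≡ 65; since 66 | 66, by Fermat 65^66 ≡ 1 (mod 67).
Combine by CRT: x ≡ 26 (mod 37), x ≡ 1 (mod 67) ⇒ x ≡ 470 (mod 2479).

470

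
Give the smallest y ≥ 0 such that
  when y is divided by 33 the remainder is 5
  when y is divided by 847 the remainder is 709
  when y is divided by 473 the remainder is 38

gcd(33, 847) = 11 and 11 | (709 − 5), so the pair is consistent; merging gives y ≡ 1556 (mod 2541), where 2541 = lcm(33, 847).
gcd(2541, 473) = 11 and 11 | (38 − 1556), so the pair is consistent; merging gives y ≡ 75245 (mod 109263), where 109263 = lcm(2541, 473).
The solution is unique modulo lcm(33, 847, 473) = 109263.

75245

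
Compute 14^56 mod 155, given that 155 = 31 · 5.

71

Mod 31: 14 ≡ 14; by Fermat, exponent reduces to 56 mod 30 = 26; 14^26 ≡ 9 (mod 31).
Mod 5: 14 ≡ 4; since 4 | 56, by Fermat 4^56 ≡ 1 (mod 5).
Combine by CRT: x ≡ 9 (mod 31), x ≡ 1 (mod 5) ⇒ x ≡ 71 (mod 155).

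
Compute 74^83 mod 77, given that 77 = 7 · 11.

Mod 7: 74 ≡ 4; by Fermat, exponent reduces to 83 mod 6 = 5; 4^5 ≡ 2 (mod 7).
Mod 11: 74 ≡ 8; by Fermat, exponent reduces to 83 mod 10 = 3; 8^3 ≡ 6 (mod 11).
Combine by CRT: x ≡ 2 (mod 7), x ≡ 6 (mod 11) ⇒ x ≡ 72 (mod 77).

72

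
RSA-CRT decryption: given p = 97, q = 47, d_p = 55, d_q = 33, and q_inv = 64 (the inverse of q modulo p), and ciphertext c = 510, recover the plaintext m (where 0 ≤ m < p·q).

3540

m₁ = c^(d_p) mod p: c ≡ 25 (mod 97), and 25^55 mod 97 = 48.
m₂ = c^(d_q) mod q: c ≡ 40 (mod 47), and 40^33 mod 47 = 15.
h = q_inv·(m₁ − m₂) mod p = 64·(48 − 15) mod 97 = 75.
m = m₂ + h·q = 15 + 75·47 = 3540.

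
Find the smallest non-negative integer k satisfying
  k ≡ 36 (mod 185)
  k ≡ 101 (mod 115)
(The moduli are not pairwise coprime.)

3551

gcd(185, 115) = 5 and 5 | (101 − 36), so the pair is consistent; merging gives k ≡ 3551 (mod 4255), where 4255 = lcm(185, 115).
The solution is unique modulo lcm(185, 115) = 4255.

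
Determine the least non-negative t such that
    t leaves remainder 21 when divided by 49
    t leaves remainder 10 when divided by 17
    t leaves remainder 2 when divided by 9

3206

From t ≡ 21 (mod 49) write t = 21 + 49s. Substituting into t ≡ 10 (mod 17) gives 49s ≡ 6 (mod 17), and since 15⁻¹ ≡ 8 (mod 17), s ≡ 14. Hence t ≡ 21 + 49·14 = 707 (mod 833).
From t ≡ 707 (mod 833) write t = 707 + 833s. Substituting into t ≡ 2 (mod 9) gives 833s ≡ 6 (mod 9), and since 5⁻¹ ≡ 2 (mod 9), s ≡ 3. Hence t ≡ 707 + 833·3 = 3206 (mod 7497).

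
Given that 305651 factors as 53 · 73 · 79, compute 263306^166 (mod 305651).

Mod 53: 263306 ≡ 2; by Fermat, exponent reduces to 166 mod 52 = 10; 2^10 ≡ 17 (mod 53).
Mod 73: 263306 ≡ 68; by Fermat, exponent reduces to 166 mod 72 = 22; 68^22 ≡ 12 (mod 73).
Mod 79: 263306 ≡ 78; by Fermat, exponent reduces to 166 mod 78 = 10; 78^10 ≡ 1 (mod 79).
Combine by CRT: x ≡ 17 (mod 53), x ≡ 12 (mod 73), x ≡ 1 (mod 79) ⇒ x ≡ 18408 (mod 305651).

18408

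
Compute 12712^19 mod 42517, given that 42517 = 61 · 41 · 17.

Mod 61: 12712 ≡ 24; 24^19 ≡ 28 (mod 61).
Mod 41: 12712 ≡ 2; 2^19 ≡ 21 (mod 41).
Mod 17: 12712 ≡ 13; by Fermat, exponent reduces to 19 mod 16 = 3; 13^3 ≡ 4 (mod 17).
Combine by CRT: x ≡ 28 (mod 61), x ≡ 21 (mod 41), x ≡ 4 (mod 17) ⇒ x ≡ 8385 (mod 42517).

8385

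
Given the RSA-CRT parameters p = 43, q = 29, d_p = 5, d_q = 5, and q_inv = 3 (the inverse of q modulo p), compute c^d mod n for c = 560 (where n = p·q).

m₁ = c^(d_p) mod p: c ≡ 1 (mod 43), and 1^5 mod 43 = 1.
m₂ = c^(d_q) mod q: c ≡ 9 (mod 29), and 9^5 mod 29 = 5.
h = q_inv·(m₁ − m₂) mod p = 3·(1 − 5) mod 43 = 31.
m = m₂ + h·q = 5 + 31·29 = 904.

904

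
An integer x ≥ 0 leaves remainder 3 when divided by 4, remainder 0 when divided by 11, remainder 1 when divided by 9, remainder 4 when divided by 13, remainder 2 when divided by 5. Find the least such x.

The moduli are pairwise coprime; N = 4·11·9·13·5 = 25740.
N/4 = 6435; 6435 ≡ 3 (mod 4); 3·3 ≡ 1, so inverse 3.
N/11 = 2340; 2340 ≡ 8 (mod 11); 8·7 ≡ 1, so inverse 7.
N/9 = 2860; 2860 ≡ 7 (mod 9); 7·4 ≡ 1, so inverse 4.
N/13 = 1980; 1980 ≡ 4 (mod 13); 4·10 ≡ 1, so inverse 10.
N/5 = 5148; 5148 ≡ 3 (mod 5); 3·2 ≡ 1, so inverse 2.
x ≡ 3·6435·3 + 0·2340·7 + 1·2860·4 + 4·1980·10 + 2·5148·2 = 169147.
169147 mod 25740 = 14707.

14707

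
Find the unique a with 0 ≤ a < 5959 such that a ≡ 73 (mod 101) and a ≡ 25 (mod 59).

From a ≡ 73 (mod 101) write a = 73 + 101t. Substituting into a ≡ 25 (mod 59) gives 101t ≡ 11 (mod 59), and since 42⁻¹ ≡ 52 (mod 59), t ≡ 41. Hence a ≡ 73 + 101·41 = 4214 (mod 5959).

4214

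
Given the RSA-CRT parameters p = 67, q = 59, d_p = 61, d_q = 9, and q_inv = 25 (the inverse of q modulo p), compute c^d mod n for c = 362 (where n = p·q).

m₁ = c^(d_p) mod p: c ≡ 27 (mod 67), and 27^61 mod 67 = 43.
m₂ = c^(d_q) mod q: c ≡ 8 (mod 59), and 8^9 mod 59 = 44.
h = q_inv·(m₁ − m₂) mod p = 25·(43 − 44) mod 67 = 42.
m = m₂ + h·q = 44 + 42·59 = 2522.

2522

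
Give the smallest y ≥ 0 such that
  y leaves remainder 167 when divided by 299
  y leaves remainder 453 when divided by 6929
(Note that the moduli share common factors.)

gcd(299, 6929) = 13 and 13 | (453 − 167), so the pair is consistent; merging gives y ≡ 42027 (mod 159367), where 159367 = lcm(299, 6929).
The solution is unique modulo lcm(299, 6929) = 159367.

42027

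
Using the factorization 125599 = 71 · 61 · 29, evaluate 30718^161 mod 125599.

Mod 71: 30718 ≡ 46; by Fermat, exponent reduces to 161 mod 70 = 21; 46^21 ≡ 46 (mod 71).
Mod 61: 30718 ≡ 35; by Fermat, exponent reduces to 161 mod 60 = 41; 35^41 ≡ 59 (mod 61).
Mod 29: 30718 ≡ 7; by Fermat, exponent reduces to 161 mod 28 = 21; 7^21 ≡ 1 (mod 29).
Combine by CRT: x ≡ 46 (mod 71), x ≡ 59 (mod 61), x ≡ 1 (mod 29) ⇒ x ≡ 24825 (mod 125599).

24825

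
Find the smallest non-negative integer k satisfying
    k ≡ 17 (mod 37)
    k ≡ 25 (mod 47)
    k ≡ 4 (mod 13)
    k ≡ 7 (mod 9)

70243

The moduli are pairwise coprime; N = 37·47·13·9 = 203463.
N/37 = 5499; 5499 ≡ 23 (mod 37); 23·29 ≡ 1, so inverse 29.
N/47 = 4329; 4329 ≡ 5 (mod 47); 5·19 ≡ 1, so inverse 19.
N/13 = 15651; 15651 ≡ 12 (mod 13); 12·12 ≡ 1, so inverse 12.
N/9 = 22607; 22607 ≡ 8 (mod 9); 8·8 ≡ 1, so inverse 8.
k ≡ 17·5499·29 + 25·4329·19 + 4·15651·12 + 7·22607·8 = 6784522.
6784522 mod 203463 = 70243.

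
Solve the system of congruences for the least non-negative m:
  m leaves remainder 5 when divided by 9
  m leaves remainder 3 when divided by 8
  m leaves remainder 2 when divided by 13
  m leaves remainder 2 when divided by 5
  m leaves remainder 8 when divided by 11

The moduli are pairwise coprime; N = 9·8·13·5·11 = 51480.
N/9 = 5720; 5720 ≡ 5 (mod 9); 5·2 ≡ 1, so inverse 2.
N/8 = 6435; 6435 ≡ 3 (mod 8); 3·3 ≡ 1, so inverse 3.
N/13 = 3960; 3960 ≡ 8 (mod 13); 8·5 ≡ 1, so inverse 5.
N/5 = 10296; 10296 ≡ 1 (mod 5), inverse 1.
N/11 = 4680; 4680 ≡ 5 (mod 11); 5·9 ≡ 1, so inverse 9.
m ≡ 5·5720·2 + 3·6435·3 + 2·3960·5 + 2·10296·1 + 8·4680·9 = 512267.
512267 mod 51480 = 48947.

48947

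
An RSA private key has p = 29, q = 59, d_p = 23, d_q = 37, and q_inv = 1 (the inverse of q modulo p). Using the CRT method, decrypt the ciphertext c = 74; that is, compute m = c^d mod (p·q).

m₁ = c^(d_p) mod p: c ≡ 16 (mod 29), and 16^23 mod 29 = 24.
m₂ = c^(d_q) mod q: c ≡ 15 (mod 59), and 15^37 mod 59 = 9.
h = q_inv·(m₁ − m₂) mod p = 1·(24 − 9) mod 29 = 15.
m = m₂ + h·q = 9 + 15·59 = 894.

894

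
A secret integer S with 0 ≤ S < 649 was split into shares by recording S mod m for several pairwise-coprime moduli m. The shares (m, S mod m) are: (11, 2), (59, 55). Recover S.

From S ≡ 2 (mod 11) write S = 2 + 11t. Substituting into S ≡ 55 (mod 59) gives 11t ≡ 53 (mod 59), and since 11⁻¹ ≡ 43 (mod 59), t ≡ 37. Hence S ≡ 2 + 11·37 = 409 (mod 649).

409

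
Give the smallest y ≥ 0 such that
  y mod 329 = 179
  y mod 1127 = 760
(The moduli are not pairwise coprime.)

Combine the congruences pairwise.
gcd(329, 1127) = 7 and 7 | (760 − 179), so the pair is consistent; merging gives y ≡ 19919 (mod 52969), where 52969 = lcm(329, 1127).
The solution is unique modulo lcm(329, 1127) = 52969.

19919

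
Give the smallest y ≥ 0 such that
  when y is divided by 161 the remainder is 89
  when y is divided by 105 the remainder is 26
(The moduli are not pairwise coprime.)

2021

gcd(161, 105) = 7 and 7 | (26 − 89), so the pair is consistent; merging gives y ≡ 2021 (mod 2415), where 2415 = lcm(161, 105).
The solution is unique modulo lcm(161, 105) = 2415.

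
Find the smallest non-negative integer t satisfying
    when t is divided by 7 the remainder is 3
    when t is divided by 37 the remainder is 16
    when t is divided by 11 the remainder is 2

From t ≡ 3 (mod 7) write t = 3 + 7s. Substituting into t ≡ 16 (mod 37) gives 7s ≡ 13 (mod 37), and since 7⁻¹ ≡ 16 (mod 37), s ≡ 23. Hence t ≡ 3 + 7·23 = 164 (mod 259).
From t ≡ 164 (mod 259) write t = 164 + 259s. Substituting into t ≡ 2 (mod 11) gives 259s ≡ 3 (mod 11), and since 6⁻¹ ≡ 2 (mod 11), s ≡ 6. Hence t ≡ 164 + 259·6 = 1718 (mod 2849).

1718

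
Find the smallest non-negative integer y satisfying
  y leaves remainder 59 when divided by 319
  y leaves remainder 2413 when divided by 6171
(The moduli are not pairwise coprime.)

156688

gcd(319, 6171) = 11 and 11 | (2413 − 59), so the pair is consistent; merging gives y ≡ 156688 (mod 178959), where 178959 = lcm(319, 6171).
The solution is unique modulo lcm(319, 6171) = 178959.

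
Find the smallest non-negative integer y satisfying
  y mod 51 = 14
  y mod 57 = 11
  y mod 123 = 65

6338

gcd(51, 57) = 3 and 3 | (11 − 14), so the pair is consistent; merging gives y ≡ 524 (mod 969), where 969 = lcm(51, 57).
gcd(969, 123) = 3 and 3 | (65 − 524), so the pair is consistent; merging gives y ≡ 6338 (mod 39729), where 39729 = lcm(969, 123).
The solution is unique modulo lcm(51, 57, 123) = 39729.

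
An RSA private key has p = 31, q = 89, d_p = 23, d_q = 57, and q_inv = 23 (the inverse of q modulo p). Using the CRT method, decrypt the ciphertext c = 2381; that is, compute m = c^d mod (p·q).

m₁ = c^(d_p) mod p: c ≡ 25 (mod 31), and 25^23 mod 31 = 5.
m₂ = c^(d_q) mod q: c ≡ 67 (mod 89), and 67^57 mod 89 = 39.
h = q_inv·(m₁ − m₂) mod p = 23·(5 − 39) mod 31 = 24.
m = m₂ + h·q = 39 + 24·89 = 2175.

2175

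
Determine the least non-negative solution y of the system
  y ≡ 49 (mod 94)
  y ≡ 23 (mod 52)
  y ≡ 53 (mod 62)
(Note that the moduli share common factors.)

gcd(94, 52) = 2 and 2 | (23 − 49), so the pair is consistent; merging gives y ≡ 1271 (mod 2444), where 2444 = lcm(94, 52).
gcd(2444, 62) = 2 and 2 | (53 − 1271), so the pair is consistent; merging gives y ≡ 20823 (mod 75764), where 75764 = lcm(2444, 62).
The solution is unique modulo lcm(94, 52, 62) = 75764.

20823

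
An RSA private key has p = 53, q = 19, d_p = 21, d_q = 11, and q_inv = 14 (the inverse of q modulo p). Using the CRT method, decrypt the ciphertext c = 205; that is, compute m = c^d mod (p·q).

m₁ = c^(d_p) mod p: c ≡ 46 (mod 53), and 46^21 mod 53 = 44.
m₂ = c^(d_q) mod q: c ≡ 15 (mod 19), and 15^11 mod 19 = 3.
h = q_inv·(m₁ − m₂) mod p = 14·(44 − 3) mod 53 = 44.
m = m₂ + h·q = 3 + 44·19 = 839.

839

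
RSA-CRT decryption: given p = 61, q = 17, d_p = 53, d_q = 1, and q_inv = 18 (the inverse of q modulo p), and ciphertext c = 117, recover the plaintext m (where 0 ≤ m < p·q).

1018

m₁ = c^(d_p) mod p: c ≡ 56 (mod 61), and 56^53 mod 61 = 42.
m₂ = c^(d_q) mod q: c ≡ 15 (mod 17), and 15^1 mod 17 = 15.
h = q_inv·(m₁ − m₂) mod p = 18·(42 − 15) mod 61 = 59.
m = m₂ + h·q = 15 + 59·17 = 1018.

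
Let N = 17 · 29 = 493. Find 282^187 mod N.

Mod 17: 282 ≡ 10; by Fermat, exponent reduces to 187 mod 16 = 11; 10^11 ≡ 3 (mod 17).
Mod 29: 282 ≡ 21; by Fermat, exponent reduces to 187 mod 28 = 19; 21^19 ≡ 27 (mod 29).
Combine by CRT: x ≡ 3 (mod 17), x ≡ 27 (mod 29) ⇒ x ≡ 462 (mod 493).

462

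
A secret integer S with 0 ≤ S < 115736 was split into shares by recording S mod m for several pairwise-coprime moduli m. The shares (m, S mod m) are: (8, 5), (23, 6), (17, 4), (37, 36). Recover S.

46397

The moduli are pairwise coprime; N = 8·23·17·37 = 115736.
N/8 = 14467; 14467 ≡ 3 (mod 8); 3·3 ≡ 1, so inverse 3.
N/23 = 5032; 5032 ≡ 18 (mod 23); 18·9 ≡ 1, so inverse 9.
N/17 = 6808; 6808 ≡ 8 (mod 17); 8·15 ≡ 1, so inverse 15.
N/37 = 3128; 3128 ≡ 20 (mod 37); 20·13 ≡ 1, so inverse 13.
S ≡ 5·14467·3 + 6·5032·9 + 4·6808·15 + 36·3128·13 = 2361117.
2361117 mod 115736 = 46397.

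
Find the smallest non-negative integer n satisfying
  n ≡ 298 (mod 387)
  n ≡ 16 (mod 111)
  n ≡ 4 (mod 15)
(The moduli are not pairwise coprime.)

gcd(387, 111) = 3 and 3 | (16 − 298), so the pair is consistent; merging gives n ≡ 1459 (mod 14319), where 14319 = lcm(387, 111).
gcd(14319, 15) = 3 and 3 | (4 − 1459), so the pair is consistent; merging gives n ≡ 1459 (mod 71595), where 71595 = lcm(14319, 15).
The solution is unique modulo lcm(387, 111, 15) = 71595.

1459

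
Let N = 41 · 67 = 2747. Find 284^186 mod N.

911

Mod 41: 284 ≡ 38; by Fermat, exponent reduces to 186 mod 40 = 26; 38^26 ≡ 9 (mod 41).
Mod 67: 284 ≡ 16; by Fermat, exponent reduces to 186 mod 66 = 54; 16^54 ≡ 40 (mod 67).
Combine by CRT: x ≡ 9 (mod 41), x ≡ 40 (mod 67) ⇒ x ≡ 911 (mod 2747).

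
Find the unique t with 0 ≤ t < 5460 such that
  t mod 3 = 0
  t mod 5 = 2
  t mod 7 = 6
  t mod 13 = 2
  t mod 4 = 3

From t ≡ 0 (mod 3) write t = 0 + 3s. Substituting into t ≡ 2 (mod 5) gives 3s ≡ 2 (mod 5), and since 3⁻¹ ≡ 2 (mod 5), s ≡ 4. Hence t ≡ 0 + 3·4 = 12 (mod 15).
From t ≡ 12 (mod 15) write t = 12 + 15s. Substituting into t ≡ 6 (mod 7) gives 15s ≡ 1 (mod 7), and since 1⁻¹ ≡ 1 (mod 7), s ≡ 1. Hence t ≡ 12 + 15·1 = 27 (mod 105).
From t ≡ 27 (mod 105) write t = 27 + 105s. Substituting into t ≡ 2 (mod 13) gives 105s ≡ 1 (mod 13), and since 1⁻¹ ≡ 1 (mod 13), s ≡ 1. Hence t ≡ 27 + 105·1 = 132 (mod 1365).
From t ≡ 132 (mod 1365) write t = 132 + 1365s. Substituting into t ≡ 3 (mod 4) gives 1365s ≡ 3 (mod 4), and since 1⁻¹ ≡ 1 (mod 4), s ≡ 3. Hence t ≡ 132 + 1365·3 = 4227 (mod 5460).

4227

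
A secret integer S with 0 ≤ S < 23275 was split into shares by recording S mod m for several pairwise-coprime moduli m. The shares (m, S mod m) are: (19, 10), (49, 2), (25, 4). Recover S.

19504

The moduli are pairwise coprime; N = 19·49·25 = 23275.
N/19 = 1225; 1225 ≡ 9 (mod 19); 9·17 ≡ 1, so inverse 17.
N/49 = 475; 475 ≡ 34 (mod 49); 34·13 ≡ 1, so inverse 13.
N/25 = 931; 931 ≡ 6 (mod 25); 6·21 ≡ 1, so inverse 21.
S ≡ 10·1225·17 + 2·475·13 + 4·931·21 = 298804.
298804 mod 23275 = 19504.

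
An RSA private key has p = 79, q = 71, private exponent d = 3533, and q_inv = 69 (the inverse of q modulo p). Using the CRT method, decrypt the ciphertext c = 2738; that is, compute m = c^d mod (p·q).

3522

d_p = d mod (p−1) = 3533 mod 78 = 23; d_q = d mod (q−1) = 33.
m₁ = c^(d_p) mod p: c ≡ 52 (mod 79), and 52^23 mod 79 = 46.
m₂ = c^(d_q) mod q: c ≡ 40 (mod 71), and 40^33 mod 71 = 43.
h = q_inv·(m₁ − m₂) mod p = 69·(46 − 43) mod 79 = 49.
m = m₂ + h·q = 43 + 49·71 = 3522.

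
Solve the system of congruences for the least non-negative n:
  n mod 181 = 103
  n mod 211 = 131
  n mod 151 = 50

2097893

The moduli are pairwise coprime; M = 181·211·151 = 5766841.
M/181 = 31861; 31861 ≡ 5 (mod 181); 5·145 ≡ 1, so inverse 145.
M/211 = 27331; 27331 ≡ 112 (mod 211); 112·130 ≡ 1, so inverse 130.
M/151 = 38191; 38191 ≡ 139 (mod 151); 139·88 ≡ 1, so inverse 88.
n ≡ 103·31861·145 + 131·27331·130 + 50·38191·88 = 1109331365.
1109331365 mod 5766841 = 2097893.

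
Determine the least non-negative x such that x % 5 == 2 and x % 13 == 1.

27

From x ≡ 2 (mod 5) write x = 2 + 5t. Substituting into x ≡ 1 (mod 13) gives 5t ≡ 12 (mod 13), and since 5⁻¹ ≡ 8 (mod 13), t ≡ 5. Hence x ≡ 2 + 5·5 = 27 (mod 65).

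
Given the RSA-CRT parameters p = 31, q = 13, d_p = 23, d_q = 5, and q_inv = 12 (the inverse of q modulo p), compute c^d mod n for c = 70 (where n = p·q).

m₁ = c^(d_p) mod p: c ≡ 8 (mod 31), and 8^23 mod 31 = 16.
m₂ = c^(d_q) mod q: c ≡ 5 (mod 13), and 5^5 mod 13 = 5.
h = q_inv·(m₁ − m₂) mod p = 12·(16 − 5) mod 31 = 8.
m = m₂ + h·q = 5 + 8·13 = 109.

109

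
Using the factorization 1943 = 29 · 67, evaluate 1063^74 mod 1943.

Mod 29: 1063 ≡ 19; by Fermat, exponent reduces to 74 mod 28 = 18; 19^18 ≡ 5 (mod 29).
Mod 67: 1063 ≡ 58; by Fermat, exponent reduces to 74 mod 66 = 8; 58^8 ≡ 25 (mod 67).
Combine by CRT: x ≡ 5 (mod 29), x ≡ 25 (mod 67) ⇒ x ≡ 92 (mod 1943).

92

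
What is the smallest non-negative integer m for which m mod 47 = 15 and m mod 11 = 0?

297

From m ≡ 15 (mod 47) write m = 15 + 47t. Substituting into m ≡ 0 (mod 11) gives 47t ≡ 7 (mod 11), and since 3⁻¹ ≡ 4 (mod 11), t ≡ 6. Hence m ≡ 15 + 47·6 = 297 (mod 517).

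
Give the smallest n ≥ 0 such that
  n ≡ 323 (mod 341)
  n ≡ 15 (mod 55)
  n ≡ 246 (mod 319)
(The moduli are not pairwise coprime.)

43630

gcd(341, 55) = 11 and 11 | (15 − 323), so the pair is consistent; merging gives n ≡ 1005 (mod 1705), where 1705 = lcm(341, 55).
gcd(1705, 319) = 11 and 11 | (246 − 1005), so the pair is consistent; merging gives n ≡ 43630 (mod 49445), where 49445 = lcm(1705, 319).
The solution is unique modulo lcm(341, 55, 319) = 49445.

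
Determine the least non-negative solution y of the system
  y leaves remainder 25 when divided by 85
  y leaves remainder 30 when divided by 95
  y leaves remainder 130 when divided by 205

Combine the congruences pairwise.
gcd(85, 95) = 5 and 5 | (30 − 25), so the pair is consistent; merging gives y ≡ 790 (mod 1615), where 1615 = lcm(85, 95).
gcd(1615, 205) = 5 and 5 | (130 − 790), so the pair is consistent; merging gives y ≡ 16940 (mod 66215), where 66215 = lcm(1615, 205).
The solution is unique modulo lcm(85, 95, 205) = 66215.

16940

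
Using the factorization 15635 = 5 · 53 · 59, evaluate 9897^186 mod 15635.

Mod 5: 9897 ≡ 2; by Fermat, exponent reduces to 186 mod 4 = 2; 2^2 ≡ 4 (mod 5).
Mod 53: 9897 ≡ 39; by Fermat, exponent reduces to 186 mod 52 = 30; 39^30 ≡ 9 (mod 53).
Mod 59: 9897 ≡ 44; by Fermat, exponent reduces to 186 mod 58 = 12; 44^12 ≡ 27 (mod 59).
Combine by CRT: x ≡ 4 (mod 5), x ≡ 9 (mod 53), x ≡ 27 (mod 59) ⇒ x ≡ 6104 (mod 15635).

6104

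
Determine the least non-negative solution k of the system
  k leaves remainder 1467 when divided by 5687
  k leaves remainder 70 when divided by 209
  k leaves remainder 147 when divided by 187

gcd(5687, 209) = 11 and 11 | (70 − 1467), so the pair is consistent; merging gives k ≡ 64024 (mod 108053), where 108053 = lcm(5687, 209).
gcd(108053, 187) = 11 and 11 | (147 − 64024), so the pair is consistent; merging gives k ≡ 1036501 (mod 1836901), where 1836901 = lcm(108053, 187).
The solution is unique modulo lcm(5687, 209, 187) = 1836901.

1036501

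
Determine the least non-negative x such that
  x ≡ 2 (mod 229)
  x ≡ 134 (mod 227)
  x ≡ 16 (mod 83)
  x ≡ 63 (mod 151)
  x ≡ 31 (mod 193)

11057111114

From x ≡ 2 (mod 229) write x = 2 + 229t. Substituting into x ≡ 134 (mod 227) gives 229t ≡ 132 (mod 227), and since 2⁻¹ ≡ 114 (mod 227), t ≡ 66. Hence x ≡ 2 + 229·66 = 15116 (mod 51983).
From x ≡ 15116 (mod 51983) write x = 15116 + 51983t. Substituting into x ≡ 16 (mod 83) gives 51983t ≡ 6 (mod 83), and since 25⁻¹ ≡ 10 (mod 83), t ≡ 60. Hence x ≡ 15116 + 51983·60 = 3134096 (mod 4314589).
From x ≡ 3134096 (mod 4314589) write x = 3134096 + 4314589t. Substituting into x ≡ 63 (mod 151) gives 4314589t ≡ 123 (mod 151), and since 66⁻¹ ≡ 135 (mod 151), t ≡ 146. Hence x ≡ 3134096 + 4314589·146 = 633064090 (mod 651502939).
From x ≡ 633064090 (mod 651502939) write x = 633064090 + 651502939t. Substituting into x ≡ 31 (mod 193) gives 651502939t ≡ 66 (mod 193), and since 173⁻¹ ≡ 164 (mod 193), t ≡ 16. Hence x ≡ 633064090 + 651502939·16 = 11057111114 (mod 125740067227).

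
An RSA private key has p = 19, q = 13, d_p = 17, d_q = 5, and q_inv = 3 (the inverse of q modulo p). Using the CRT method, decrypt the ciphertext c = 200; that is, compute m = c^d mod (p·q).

m₁ = c^(d_p) mod p: c ≡ 10 (mod 19), and 10^17 mod 19 = 2.
m₂ = c^(d_q) mod q: c ≡ 5 (mod 13), and 5^5 mod 13 = 5.
h = q_inv·(m₁ − m₂) mod p = 3·(2 − 5) mod 19 = 10.
m = m₂ + h·q = 5 + 10·13 = 135.

135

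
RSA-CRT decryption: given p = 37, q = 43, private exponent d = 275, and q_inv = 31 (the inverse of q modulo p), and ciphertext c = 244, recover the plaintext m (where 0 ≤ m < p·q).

320

d_p = d mod (p−1) = 275 mod 36 = 23; d_q = d mod (q−1) = 23.
m₁ = c^(d_p) mod p: c ≡ 22 (mod 37), and 22^23 mod 37 = 24.
m₂ = c^(d_q) mod q: c ≡ 29 (mod 43), and 29^23 mod 43 = 19.
h = q_inv·(m₁ − m₂) mod p = 31·(24 − 19) mod 37 = 7.
m = m₂ + h·q = 19 + 7·43 = 320.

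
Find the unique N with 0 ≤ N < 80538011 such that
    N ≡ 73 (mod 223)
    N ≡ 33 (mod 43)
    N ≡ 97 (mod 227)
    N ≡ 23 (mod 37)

77094518

The moduli are pairwise coprime; M = 223·43·227·37 = 80538011.
M/223 = 361157; 361157 ≡ 120 (mod 223); 120·210 ≡ 1, so inverse 210.
M/43 = 1872977; 1872977 ≡ 26 (mod 43); 26·5 ≡ 1, so inverse 5.
M/227 = 354793; 354793 ≡ 219 (mod 227); 219·85 ≡ 1, so inverse 85.
M/37 = 2176703; 2176703 ≡ 30 (mod 37); 30·21 ≡ 1, so inverse 21.
N ≡ 73·361157·210 + 33·1872977·5 + 97·354793·85 + 23·2176703·21 = 9822193849.
9822193849 mod 80538011 = 77094518.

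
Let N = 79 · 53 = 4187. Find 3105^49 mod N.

Mod 79: 3105 ≡ 24; 24^49 ≡ 24 (mod 79).
Mod 53: 3105 ≡ 31; 31^49 ≡ 32 (mod 53).
Combine by CRT: x ≡ 24 (mod 79), x ≡ 32 (mod 53) ⇒ x ≡ 2947 (mod 4187).

2947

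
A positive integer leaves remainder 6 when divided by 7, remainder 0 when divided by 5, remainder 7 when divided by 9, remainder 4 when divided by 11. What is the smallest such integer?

2050

The moduli are pairwise coprime; N = 7·5·9·11 = 3465.
N/7 = 495; 495 ≡ 5 (mod 7); 5·3 ≡ 1, so inverse 3.
N/5 = 693; 693 ≡ 3 (mod 5); 3·2 ≡ 1, so inverse 2.
N/9 = 385; 385 ≡ 7 (mod 9); 7·4 ≡ 1, so inverse 4.
N/11 = 315; 315 ≡ 7 (mod 11); 7·8 ≡ 1, so inverse 8.
k ≡ 6·495·3 + 0·693·2 + 7·385·4 + 4·315·8 = 29770.
29770 mod 3465 = 2050.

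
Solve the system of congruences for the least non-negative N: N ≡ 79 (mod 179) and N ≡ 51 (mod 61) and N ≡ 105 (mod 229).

The moduli are pairwise coprime; M = 179·61·229 = 2500451.
M/179 = 13969; 13969 ≡ 7 (mod 179); 7·128 ≡ 1, so inverse 128.
M/61 = 40991; 40991 ≡ 60 (mod 61); 60·60 ≡ 1, so inverse 60.
M/229 = 10919; 10919 ≡ 156 (mod 229); 156·69 ≡ 1, so inverse 69.
N ≡ 79·13969·128 + 51·40991·60 + 105·10919·69 = 345795143.
345795143 mod 2500451 = 732905.

732905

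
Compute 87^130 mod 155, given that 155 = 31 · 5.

149

Mod 31: 87 ≡ 25; by Fermat, exponent reduces to 130 mod 30 = 10; 25^10 ≡ 25 (mod 31).
Mod 5: 87 ≡ 2; by Fermat, exponent reduces to 130 mod 4 = 2; 2^2 ≡ 4 (mod 5).
Combine by CRT: x ≡ 25 (mod 31), x ≡ 4 (mod 5) ⇒ x ≡ 149 (mod 155).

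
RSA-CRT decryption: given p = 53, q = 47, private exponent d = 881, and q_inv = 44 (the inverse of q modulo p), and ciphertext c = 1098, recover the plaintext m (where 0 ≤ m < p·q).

d_p = d mod (p−1) = 881 mod 52 = 49; d_q = d mod (q−1) = 7.
m₁ = c^(d_p) mod p: c ≡ 38 (mod 53), and 38^49 mod 53 = 25.
m₂ = c^(d_q) mod q: c ≡ 17 (mod 47), and 17^7 mod 47 = 3.
h = q_inv·(m₁ − m₂) mod p = 44·(25 − 3) mod 53 = 14.
m = m₂ + h·q = 3 + 14·47 = 661.

661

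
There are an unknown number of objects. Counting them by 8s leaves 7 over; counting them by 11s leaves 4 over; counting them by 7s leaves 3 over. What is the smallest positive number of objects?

Combine the congruences pairwise.
From N ≡ 7 (mod 8) write N = 7 + 8t. Substituting into N ≡ 4 (mod 11) gives 8t ≡ 8 (mod 11), and since 8⁻¹ ≡ 7 (mod 11), t ≡ 1. Hence N ≡ 7 + 8·1 = 15 (mod 88).
From N ≡ 15 (mod 88) write N = 15 + 88t. Substituting into N ≡ 3 (mod 7) gives 88t ≡ 2 (mod 7), and since 4⁻¹ ≡ 2 (mod 7), t ≡ 4. Hence N ≡ 15 + 88·4 = 367 (mod 616).

367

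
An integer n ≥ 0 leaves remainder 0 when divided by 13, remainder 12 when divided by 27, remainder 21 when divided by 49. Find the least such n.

From n ≡ 0 (mod 13) write n = 0 + 13t. Substituting into n ≡ 12 (mod 27) gives 13t ≡ 12 (mod 27), and since 13⁻¹ ≡ 25 (mod 27), t ≡ 3. Hence n ≡ 0 + 13·3 = 39 (mod 351).
From n ≡ 39 (mod 351) write n = 39 + 351t. Substituting into n ≡ 21 (mod 49) gives 351t ≡ 31 (mod 49), and since 8⁻¹ ≡ 43 (mod 49), t ≡ 10. Hence n ≡ 39 + 351·10 = 3549 (mod 17199).

3549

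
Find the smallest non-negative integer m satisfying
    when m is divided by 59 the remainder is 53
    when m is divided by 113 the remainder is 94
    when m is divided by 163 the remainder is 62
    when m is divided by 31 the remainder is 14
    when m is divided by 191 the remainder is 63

6344419559

The moduli are pairwise coprime; N = 59·113·163·31·191 = 6434475041.
N/59 = 109058899; 109058899 ≡ 54 (mod 59); 54·47 ≡ 1, so inverse 47.
N/113 = 56942257; 56942257 ≡ 88 (mod 113); 88·9 ≡ 1, so inverse 9.
N/163 = 39475307; 39475307 ≡ 130 (mod 163); 130·79 ≡ 1, so inverse 79.
N/31 = 207563711; 207563711 ≡ 18 (mod 31); 18·19 ≡ 1, so inverse 19.
N/191 = 33688351; 33688351 ≡ 153 (mod 191); 153·5 ≡ 1, so inverse 5.
m ≡ 53·109058899·47 + 94·56942257·9 + 62·39475307·79 + 14·207563711·19 + 63·33688351·5 = 579012698208.
579012698208 mod 6434475041 = 6344419559.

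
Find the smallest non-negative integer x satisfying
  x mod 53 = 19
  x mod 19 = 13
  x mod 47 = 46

38868

Combine the congruences pairwise.
From x ≡ 19 (mod 53) write x = 19 + 53t. Substituting into x ≡ 13 (mod 19) gives 53t ≡ 13 (mod 19), and since 15⁻¹ ≡ 14 (mod 19), t ≡ 11. Hence x ≡ 19 + 53·11 = 602 (mod 1007).
From x ≡ 602 (mod 1007) write x = 602 + 1007t. Substituting into x ≡ 46 (mod 47) gives 1007t ≡ 8 (mod 47), and since 20⁻¹ ≡ 40 (mod 47), t ≡ 38. Hence x ≡ 602 + 1007·38 = 38868 (mod 47329).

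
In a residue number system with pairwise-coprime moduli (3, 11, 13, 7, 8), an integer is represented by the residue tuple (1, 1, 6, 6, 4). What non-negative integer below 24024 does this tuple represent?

From x ≡ 1 (mod 3) write x = 1 + 3t. Substituting into x ≡ 1 (mod 11) gives 3t ≡ 0 (mod 11), and since 3⁻¹ ≡ 4 (mod 11), t ≡ 0. Hence x ≡ 1 + 3·0 = 1 (mod 33).
From x ≡ 1 (mod 33) write x = 1 + 33t. Substituting into x ≡ 6 (mod 13) gives 33t ≡ 5 (mod 13), and since 7⁻¹ ≡ 2 (mod 13), t ≡ 10. Hence x ≡ 1 + 33·10 = 331 (mod 429).
From x ≡ 331 (mod 429) write x = 331 + 429t. Substituting into x ≡ 6 (mod 7) gives 429t ≡ 4 (mod 7), and since 2⁻¹ ≡ 4 (mod 7), t ≡ 2. Hence x ≡ 331 + 429·2 = 1189 (mod 3003).
From x ≡ 1189 (mod 3003) write x = 1189 + 3003t. Substituting into x ≡ 4 (mod 8) gives 3003t ≡ 7 (mod 8), and since 3⁻¹ ≡ 3 (mod 8), t ≡ 5. Hence x ≡ 1189 + 3003·5 = 16204 (mod 24024).

16204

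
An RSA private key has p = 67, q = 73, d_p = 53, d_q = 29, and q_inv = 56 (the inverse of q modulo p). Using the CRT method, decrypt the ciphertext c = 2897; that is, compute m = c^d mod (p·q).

m₁ = c^(d_p) mod p: c ≡ 16 (mod 67), and 16^53 mod 67 = 36.
m₂ = c^(d_q) mod q: c ≡ 50 (mod 73), and 50^29 mod 73 = 25.
h = q_inv·(m₁ − m₂) mod p = 56·(36 − 25) mod 67 = 13.
m = m₂ + h·q = 25 + 13·73 = 974.

974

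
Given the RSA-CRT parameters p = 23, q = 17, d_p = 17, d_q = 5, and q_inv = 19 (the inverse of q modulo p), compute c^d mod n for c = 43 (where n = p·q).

76

m₁ = c^(d_p) mod p: c ≡ 20 (mod 23), and 20^17 mod 23 = 7.
m₂ = c^(d_q) mod q: c ≡ 9 (mod 17), and 9^5 mod 17 = 8.
h = q_inv·(m₁ − m₂) mod p = 19·(7 − 8) mod 23 = 4.
m = m₂ + h·q = 8 + 4·17 = 76.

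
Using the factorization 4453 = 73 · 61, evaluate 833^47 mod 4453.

Mod 73: 833 ≡ 30; 30^47 ≡ 56 (mod 73).
Mod 61: 833 ≡ 40; 40^47 ≡ 29 (mod 61).
Combine by CRT: x ≡ 56 (mod 73), x ≡ 29 (mod 61) ⇒ x ≡ 1005 (mod 4453).

1005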